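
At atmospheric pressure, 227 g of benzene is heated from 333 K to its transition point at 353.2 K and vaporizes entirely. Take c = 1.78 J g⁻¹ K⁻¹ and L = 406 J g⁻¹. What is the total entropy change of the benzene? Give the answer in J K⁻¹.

ΔS = 285 J/K

Warming step: ΔS₁ = m c ln(T_tr/T_i) = 227 × 1.78 × ln(353.2/333) = 23.8 J/K.
Phase change: ΔS₂ = +mL/T_tr = 227 × 406 / 353.2 = 260.9 J/K.
ΔS_total = (23.8) + (260.9) = 285 J/K.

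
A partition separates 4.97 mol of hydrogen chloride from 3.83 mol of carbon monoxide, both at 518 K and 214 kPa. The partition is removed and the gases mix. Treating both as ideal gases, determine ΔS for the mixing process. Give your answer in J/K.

Mole fractions: x_A = 4.97/8.8 = 0.565, x_B = 0.435.
ΔS_mix = −R(n_A ln x_A + n_B ln x_B) = −8.314 × (4.97 ln 0.565 + 3.83 ln 0.435) = 50.1 J/K.

ΔS_mix = 50.1 J/K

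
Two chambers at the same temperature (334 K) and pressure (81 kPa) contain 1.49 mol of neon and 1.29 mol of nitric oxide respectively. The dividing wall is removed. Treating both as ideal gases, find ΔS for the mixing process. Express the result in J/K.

Mole fractions: x_A = 1.49/2.78 = 0.536, x_B = 0.464.
ΔS_mix = −R(n_A ln x_A + n_B ln x_B) = −8.314 × (1.49 ln 0.536 + 1.29 ln 0.464) = 16 J/K.

ΔS_mix = 16 J/K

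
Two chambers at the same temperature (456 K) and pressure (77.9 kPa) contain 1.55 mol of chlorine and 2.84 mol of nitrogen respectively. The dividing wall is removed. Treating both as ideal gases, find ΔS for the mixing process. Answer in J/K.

Mole fractions: x_A = 1.55/4.39 = 0.353, x_B = 0.647.
ΔS_mix = −R(n_A ln x_A + n_B ln x_B) = −8.314 × (1.55 ln 0.353 + 2.84 ln 0.647) = 23.7 J/K.

ΔS_mix = 23.7 J/K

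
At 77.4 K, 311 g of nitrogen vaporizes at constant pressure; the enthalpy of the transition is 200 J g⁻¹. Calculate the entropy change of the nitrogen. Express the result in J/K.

Heat absorbed by the substance: Q = mL = 311 × 200 = 62200 J.
At constant T, ΔS = Q_rev/T = 62200 / 77.4 = 804 J/K.

ΔS = 804 J/K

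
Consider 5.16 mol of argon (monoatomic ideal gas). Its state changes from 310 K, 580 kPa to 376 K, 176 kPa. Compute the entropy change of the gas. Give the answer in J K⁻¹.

ΔS = nC_p ln(T₂/T₁) − nR ln(P₂/P₁), with C_p = 5R/2 = 20.79 J mol⁻¹ K⁻¹ for a monoatomic ideal gas.
ΔS = 5.16 × [20.79 × ln(376/310) − 8.314 × ln(176/580)] = 71.9 J/K.

ΔS = 71.9 J/K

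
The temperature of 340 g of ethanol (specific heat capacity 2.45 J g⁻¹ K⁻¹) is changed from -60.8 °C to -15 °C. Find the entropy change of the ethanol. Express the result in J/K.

ΔS = 163 J/K

In kelvin: T₁ = 212.35 K, T₂ = 258.15 K. ΔS = ∫dQ_rev/T = m c ln(T₂/T₁) = 340 × 2.45 × ln(258.15/212.35) = 163 J/K.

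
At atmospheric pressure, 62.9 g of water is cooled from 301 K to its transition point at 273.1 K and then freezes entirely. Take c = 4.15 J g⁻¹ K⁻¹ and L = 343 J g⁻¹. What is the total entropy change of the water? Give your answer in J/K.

Cooling step: ΔS₁ = m c ln(T_tr/T_i) = 62.9 × 4.15 × ln(273.1/301) = -25.39 J/K.
Phase change: ΔS₂ = −mL/T_tr = −62.9 × 343 / 273.1 = -79 J/K.
ΔS_total = (-25.39) + (-79) = -104 J/K.

ΔS = -104 J/K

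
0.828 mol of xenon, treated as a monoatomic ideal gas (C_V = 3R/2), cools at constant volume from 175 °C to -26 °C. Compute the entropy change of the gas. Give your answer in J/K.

In kelvin: T₁ = 448.15 K, T₂ = 247.15 K. At constant volume, ΔS = nC_V ln(T₂/T₁) with C_V = 3R/2 = 12.47 J mol⁻¹ K⁻¹.
ΔS = 0.828 × 12.47 × ln(247.15/448.15) = -6.15 J/K.

ΔS = -6.15 J/K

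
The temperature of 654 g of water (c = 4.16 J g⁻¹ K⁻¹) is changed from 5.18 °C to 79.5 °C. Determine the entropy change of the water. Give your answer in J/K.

In kelvin: T₁ = 278.33 K, T₂ = 352.65 K. ΔS = ∫dQ_rev/T = m c ln(T₂/T₁) = 654 × 4.16 × ln(352.65/278.33) = 644 J/K.

ΔS = 644 J/K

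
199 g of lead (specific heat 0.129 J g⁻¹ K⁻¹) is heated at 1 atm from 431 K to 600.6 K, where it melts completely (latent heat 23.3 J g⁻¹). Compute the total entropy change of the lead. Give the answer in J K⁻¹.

ΔS = 16.2 J/K

Warming step: ΔS₁ = m c ln(T_tr/T_i) = 199 × 0.129 × ln(600.6/431) = 8.518 J/K.
Phase change: ΔS₂ = +mL/T_tr = 199 × 23.3 / 600.6 = 7.72 J/K.
ΔS_total = (8.518) + (7.72) = 16.2 J/K.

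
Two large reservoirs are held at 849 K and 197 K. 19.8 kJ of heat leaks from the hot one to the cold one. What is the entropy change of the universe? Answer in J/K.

ΔS_hot = −Q/T_H = −19800/849 = -23.32 J/K and ΔS_cold = +Q/T_C = 19800/197 = 100.5 J/K.
ΔS_total = -23.32 + 100.5 = 77.2 J/K, positive as the second law requires.

ΔS_total = 77.2 J/K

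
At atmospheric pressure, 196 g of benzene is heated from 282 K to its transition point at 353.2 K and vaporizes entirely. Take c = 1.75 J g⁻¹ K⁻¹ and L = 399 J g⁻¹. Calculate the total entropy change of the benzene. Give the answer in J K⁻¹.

ΔS = 299 J/K

Warming step: ΔS₁ = m c ln(T_tr/T_i) = 196 × 1.75 × ln(353.2/282) = 77.22 J/K.
Phase change: ΔS₂ = +mL/T_tr = 196 × 399 / 353.2 = 221.4 J/K.
ΔS_total = (77.22) + (221.4) = 299 J/K.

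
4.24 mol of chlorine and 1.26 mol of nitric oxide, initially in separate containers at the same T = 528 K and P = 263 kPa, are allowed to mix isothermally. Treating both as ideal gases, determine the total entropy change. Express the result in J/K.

ΔS_mix = 24.6 J/K

Mole fractions: x_A = 4.24/5.5 = 0.771, x_B = 0.229.
ΔS_mix = −R(n_A ln x_A + n_B ln x_B) = −8.314 × (4.24 ln 0.771 + 1.26 ln 0.229) = 24.6 J/K.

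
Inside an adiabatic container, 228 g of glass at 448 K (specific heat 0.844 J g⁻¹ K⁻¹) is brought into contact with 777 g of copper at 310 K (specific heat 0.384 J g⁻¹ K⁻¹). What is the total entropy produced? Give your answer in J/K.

ΔS_total = 8.1 J/K

Energy balance: T_f = (m₁c₁T₁ + m₂c₂T₂)/(m₁c₁ + m₂c₂) = 364.11 K.
ΔS₁ = m₁c₁ ln(T_f/T₁) = 192.432 × ln(364.11/448) = -39.9 J/K.
ΔS₂ = m₂c₂ ln(T_f/T₂) = 298.368 × ln(364.11/310) = 48 J/K.
ΔS_total = -39.9 + 48 = 8.1 J/K.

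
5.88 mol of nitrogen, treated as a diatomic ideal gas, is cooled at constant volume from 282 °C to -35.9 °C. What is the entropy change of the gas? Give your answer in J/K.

ΔS = -104 J/K

In kelvin: T₁ = 555.15 K, T₂ = 237.25 K. At constant volume, ΔS = nC_V ln(T₂/T₁) with C_V = 5R/2 = 20.79 J mol⁻¹ K⁻¹.
ΔS = 5.88 × 20.79 × ln(237.25/555.15) = -104 J/K.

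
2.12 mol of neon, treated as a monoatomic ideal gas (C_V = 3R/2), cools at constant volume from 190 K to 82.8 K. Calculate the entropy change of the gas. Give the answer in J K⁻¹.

ΔS = -22 J/K

At constant volume, ΔS = nC_V ln(T₂/T₁) with C_V = 3R/2 = 12.47 J mol⁻¹ K⁻¹.
ΔS = 2.12 × 12.47 × ln(82.8/190) = -22 J/K.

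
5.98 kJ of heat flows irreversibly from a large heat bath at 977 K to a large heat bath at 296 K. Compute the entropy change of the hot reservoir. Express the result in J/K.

ΔS_hot = -6.12 J/K

The hot reservoir loses heat Q, so ΔS_hot = −Q/T_H = −5980/977 = -6.12 J/K.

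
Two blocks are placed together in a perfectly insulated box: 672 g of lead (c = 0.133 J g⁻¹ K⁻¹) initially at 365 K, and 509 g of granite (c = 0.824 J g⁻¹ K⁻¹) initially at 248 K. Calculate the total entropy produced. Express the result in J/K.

ΔS_total = 5.97 J/K

Energy balance: T_f = (m₁c₁T₁ + m₂c₂T₂)/(m₁c₁ + m₂c₂) = 268.55 K.
ΔS₁ = m₁c₁ ln(T_f/T₁) = 89.376 × ln(268.55/365) = -27.425 J/K.
ΔS₂ = m₂c₂ ln(T_f/T₂) = 419.416 × ln(268.55/248) = 33.393 J/K.
ΔS_total = -27.425 + 33.393 = 5.97 J/K.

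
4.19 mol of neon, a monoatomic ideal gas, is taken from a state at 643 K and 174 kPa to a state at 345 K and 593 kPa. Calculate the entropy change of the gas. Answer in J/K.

ΔS = nC_p ln(T₂/T₁) − nR ln(P₂/P₁), with C_p = 5R/2 = 20.79 J mol⁻¹ K⁻¹ for a monoatomic ideal gas.
ΔS = 4.19 × [20.79 × ln(345/643) − 8.314 × ln(593/174)] = -96.9 J/K.

ΔS = -96.9 J/K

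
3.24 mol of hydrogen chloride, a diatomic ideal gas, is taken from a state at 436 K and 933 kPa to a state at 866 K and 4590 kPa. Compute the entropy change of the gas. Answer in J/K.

ΔS = nC_p ln(T₂/T₁) − nR ln(P₂/P₁), with C_p = 7R/2 = 29.1 J mol⁻¹ K⁻¹ for a diatomic ideal gas.
ΔS = 3.24 × [29.1 × ln(866/436) − 8.314 × ln(4590/933)] = 21.8 J/K.

ΔS = 21.8 J/K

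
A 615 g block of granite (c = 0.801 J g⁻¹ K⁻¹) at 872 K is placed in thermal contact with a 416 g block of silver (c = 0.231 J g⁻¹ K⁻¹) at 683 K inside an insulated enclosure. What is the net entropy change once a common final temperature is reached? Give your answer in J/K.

ΔS_total = 2.27 J/K

Energy balance: T_f = (m₁c₁T₁ + m₂c₂T₂)/(m₁c₁ + m₂c₂) = 841.15 K.
ΔS₁ = m₁c₁ ln(T_f/T₁) = 492.615 × ln(841.15/872) = -17.74 J/K.
ΔS₂ = m₂c₂ ln(T_f/T₂) = 96.096 × ln(841.15/683) = 20.01 J/K.
ΔS_total = -17.74 + 20.01 = 2.27 J/K.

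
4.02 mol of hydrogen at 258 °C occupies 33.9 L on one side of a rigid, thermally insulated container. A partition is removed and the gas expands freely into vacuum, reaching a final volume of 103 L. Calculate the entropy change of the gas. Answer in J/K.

For an ideal gas in free expansion Q = 0 and W = 0, so T is unchanged.
Entropy is a state function; using a reversible isothermal path, ΔS_gas = nR ln(V₂/V₁) = 4.02 × 8.314 × ln(103/33.9) = 37.1 J/K.

ΔS_gas = 37.1 J/K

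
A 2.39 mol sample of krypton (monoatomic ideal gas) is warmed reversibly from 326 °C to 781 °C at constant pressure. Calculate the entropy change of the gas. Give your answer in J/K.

ΔS = 28.1 J/K

In kelvin: T₁ = 599.15 K, T₂ = 1054.15 K. At constant pressure, ΔS = nC_p ln(T₂/T₁) with C_p = 5R/2 = 20.79 J mol⁻¹ K⁻¹.
ΔS = 2.39 × 20.79 × ln(1054.15/599.15) = 28.1 J/K.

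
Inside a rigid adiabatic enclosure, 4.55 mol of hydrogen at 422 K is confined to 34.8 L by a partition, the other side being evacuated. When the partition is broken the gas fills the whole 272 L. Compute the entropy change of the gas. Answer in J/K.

ΔS_gas = 77.8 J/K

For an ideal gas in free expansion Q = 0 and W = 0, so T is unchanged.
Entropy is a state function; using a reversible isothermal path, ΔS_gas = nR ln(V₂/V₁) = 4.55 × 8.314 × ln(272/34.8) = 77.8 J/K.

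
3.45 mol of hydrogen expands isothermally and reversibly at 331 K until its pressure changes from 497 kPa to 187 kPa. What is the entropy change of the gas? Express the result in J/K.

For an isothermal ideal gas ΔS_gas = nR ln(P₁/P₂) = 3.45 × 8.314 × ln(497/187) = 28 J/K.

ΔS_gas = 28 J/K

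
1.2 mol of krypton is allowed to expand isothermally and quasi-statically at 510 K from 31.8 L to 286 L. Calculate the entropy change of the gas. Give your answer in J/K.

ΔS_gas = 21.9 J/K

For an isothermal ideal gas ΔS_gas = nR ln(V₂/V₁) = 1.2 × 8.314 × ln(286/31.8) = 21.9 J/K.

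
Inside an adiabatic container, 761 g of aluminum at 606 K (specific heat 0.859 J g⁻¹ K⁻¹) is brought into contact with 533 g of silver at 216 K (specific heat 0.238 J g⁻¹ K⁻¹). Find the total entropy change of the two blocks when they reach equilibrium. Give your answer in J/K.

Energy balance: T_f = (m₁c₁T₁ + m₂c₂T₂)/(m₁c₁ + m₂c₂) = 542.62 K.
ΔS₁ = m₁c₁ ln(T_f/T₁) = 653.699 × ln(542.62/606) = -72.22 J/K.
ΔS₂ = m₂c₂ ln(T_f/T₂) = 126.854 × ln(542.62/216) = 116.8 J/K.
ΔS_total = -72.22 + 116.8 = 44.6 J/K.

ΔS_total = 44.6 J/K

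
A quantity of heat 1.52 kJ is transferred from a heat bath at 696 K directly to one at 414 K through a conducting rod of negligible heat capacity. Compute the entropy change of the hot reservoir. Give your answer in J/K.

ΔS_hot = -2.18 J/K

The hot reservoir loses heat Q, so ΔS_hot = −Q/T_H = −1520/696 = -2.18 J/K.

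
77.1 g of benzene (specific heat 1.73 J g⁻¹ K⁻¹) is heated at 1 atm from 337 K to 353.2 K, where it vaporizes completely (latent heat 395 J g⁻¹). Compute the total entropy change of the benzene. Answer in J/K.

ΔS = 92.5 J/K

Warming step: ΔS₁ = m c ln(T_tr/T_i) = 77.1 × 1.73 × ln(353.2/337) = 6.263 J/K.
Phase change: ΔS₂ = +mL/T_tr = 77.1 × 395 / 353.2 = 86.22 J/K.
ΔS_total = (6.263) + (86.22) = 92.5 J/K.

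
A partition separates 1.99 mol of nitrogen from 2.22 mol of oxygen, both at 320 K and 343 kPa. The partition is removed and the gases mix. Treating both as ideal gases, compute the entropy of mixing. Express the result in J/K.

Mole fractions: x_A = 1.99/4.21 = 0.473, x_B = 0.527.
ΔS_mix = −R(n_A ln x_A + n_B ln x_B) = −8.314 × (1.99 ln 0.473 + 2.22 ln 0.527) = 24.2 J/K.

ΔS_mix = 24.2 J/K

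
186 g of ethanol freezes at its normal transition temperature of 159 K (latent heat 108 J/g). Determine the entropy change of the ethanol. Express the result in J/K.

Heat released by the substance: Q = −mL = −186 × 108 = −20088 J.
At constant T, ΔS = Q_rev/T = −20088 / 159 = -126 J/K.

ΔS = -126 J/K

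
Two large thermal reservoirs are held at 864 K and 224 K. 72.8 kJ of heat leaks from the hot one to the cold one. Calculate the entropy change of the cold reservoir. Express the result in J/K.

The cold reservoir gains heat Q, so ΔS_cold = +Q/T_C = 72800/224 = 325 J/K.

ΔS_cold = 325 J/K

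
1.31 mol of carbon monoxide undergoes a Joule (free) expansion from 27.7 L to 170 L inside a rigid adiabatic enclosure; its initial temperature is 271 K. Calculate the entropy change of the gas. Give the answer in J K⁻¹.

No heat is exchanged and no work is done, so the ideal-gas temperature stays constant.
Entropy is a state function; using a reversible isothermal path, ΔS_gas = nR ln(V₂/V₁) = 1.31 × 8.314 × ln(170/27.7) = 19.8 J/K.

ΔS_gas = 19.8 J/K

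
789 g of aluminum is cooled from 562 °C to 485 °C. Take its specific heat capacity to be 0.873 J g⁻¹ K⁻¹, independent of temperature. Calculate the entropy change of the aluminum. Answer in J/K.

ΔS = -66.6 J/K

In kelvin: T₁ = 835.15 K, T₂ = 758.15 K. ΔS = ∫dQ_rev/T = m c ln(T₂/T₁) = 789 × 0.873 × ln(758.15/835.15) = -66.6 J/K.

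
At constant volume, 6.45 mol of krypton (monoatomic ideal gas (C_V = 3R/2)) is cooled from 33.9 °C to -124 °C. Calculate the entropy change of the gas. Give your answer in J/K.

In kelvin: T₁ = 307.05 K, T₂ = 149.15 K. At constant volume, ΔS = nC_V ln(T₂/T₁) with C_V = 3R/2 = 12.47 J mol⁻¹ K⁻¹.
ΔS = 6.45 × 12.47 × ln(149.15/307.05) = -58.1 J/K.

ΔS = -58.1 J/K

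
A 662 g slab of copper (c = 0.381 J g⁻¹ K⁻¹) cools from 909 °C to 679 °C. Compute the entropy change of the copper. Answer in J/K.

In kelvin: T₁ = 1182.15 K, T₂ = 952.15 K. ΔS = ∫dQ_rev/T = m c ln(T₂/T₁) = 662 × 0.381 × ln(952.15/1182.15) = -54.6 J/K.

ΔS = -54.6 J/K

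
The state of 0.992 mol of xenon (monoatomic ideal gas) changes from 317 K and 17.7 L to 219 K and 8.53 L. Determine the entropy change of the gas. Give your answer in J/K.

Entropy is a state function: ΔS = nC_V ln(T₂/T₁) + nR ln(V₂/V₁), with C_V = 3R/2 = 12.47 J mol⁻¹ K⁻¹ for a monoatomic ideal gas.
ΔS = 0.992 × [12.47 × ln(219/317) + 8.314 × ln(8.53/17.7)] = -10.6 J/K.

ΔS = -10.6 J/K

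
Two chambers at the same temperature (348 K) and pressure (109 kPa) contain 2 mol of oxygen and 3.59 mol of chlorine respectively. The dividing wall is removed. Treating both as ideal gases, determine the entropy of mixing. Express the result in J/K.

Mole fractions: x_A = 2/5.59 = 0.358, x_B = 0.642.
ΔS_mix = −R(n_A ln x_A + n_B ln x_B) = −8.314 × (2 ln 0.358 + 3.59 ln 0.642) = 30.3 J/K.

ΔS_mix = 30.3 J/K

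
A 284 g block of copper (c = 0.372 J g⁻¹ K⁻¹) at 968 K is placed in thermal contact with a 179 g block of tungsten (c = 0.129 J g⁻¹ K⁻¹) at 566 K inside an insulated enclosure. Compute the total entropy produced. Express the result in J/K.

ΔS_total = 2.43 J/K

Energy balance: T_f = (m₁c₁T₁ + m₂c₂T₂)/(m₁c₁ + m₂c₂) = 895.9 K.
ΔS₁ = m₁c₁ ln(T_f/T₁) = 105.648 × ln(895.9/968) = -8.178 J/K.
ΔS₂ = m₂c₂ ln(T_f/T₂) = 23.091 × ln(895.9/566) = 10.604 J/K.
ΔS_total = -8.178 + 10.604 = 2.43 J/K.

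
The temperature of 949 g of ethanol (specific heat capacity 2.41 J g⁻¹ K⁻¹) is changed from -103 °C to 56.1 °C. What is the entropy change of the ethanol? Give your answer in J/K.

ΔS = 1510 J/K

In kelvin: T₁ = 170.15 K, T₂ = 329.25 K. ΔS = ∫dQ_rev/T = m c ln(T₂/T₁) = 949 × 2.41 × ln(329.25/170.15) = 1510 J/K.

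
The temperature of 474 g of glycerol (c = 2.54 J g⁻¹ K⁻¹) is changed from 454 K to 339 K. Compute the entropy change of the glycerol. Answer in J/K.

ΔS = ∫dQ_rev/T = m c ln(T₂/T₁) = 474 × 2.54 × ln(339/454) = -352 J/K.

ΔS = -352 J/K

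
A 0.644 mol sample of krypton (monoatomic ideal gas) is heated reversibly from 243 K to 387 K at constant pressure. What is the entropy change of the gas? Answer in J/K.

At constant pressure, ΔS = nC_p ln(T₂/T₁) with C_p = 5R/2 = 20.79 J mol⁻¹ K⁻¹.
ΔS = 0.644 × 20.79 × ln(387/243) = 6.23 J/K.

ΔS = 6.23 J/K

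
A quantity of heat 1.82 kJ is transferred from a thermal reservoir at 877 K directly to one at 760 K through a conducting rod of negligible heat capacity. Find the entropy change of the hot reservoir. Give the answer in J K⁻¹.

The hot reservoir loses heat Q, so ΔS_hot = −Q/T_H = −1820/877 = -2.08 J/K.

ΔS_hot = -2.08 J/K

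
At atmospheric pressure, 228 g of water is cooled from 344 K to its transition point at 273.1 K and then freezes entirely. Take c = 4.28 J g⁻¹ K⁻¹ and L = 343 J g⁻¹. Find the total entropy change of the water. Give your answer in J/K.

Cooling step: ΔS₁ = m c ln(T_tr/T_i) = 228 × 4.28 × ln(273.1/344) = -225.2 J/K.
Phase change: ΔS₂ = −mL/T_tr = −228 × 343 / 273.1 = -286.4 J/K.
ΔS_total = (-225.2) + (-286.4) = -512 J/K.

ΔS = -512 J/K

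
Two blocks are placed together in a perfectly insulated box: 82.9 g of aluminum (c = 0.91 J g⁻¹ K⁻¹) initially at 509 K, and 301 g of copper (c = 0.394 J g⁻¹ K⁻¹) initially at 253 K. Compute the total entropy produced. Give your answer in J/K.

Energy balance: T_f = (m₁c₁T₁ + m₂c₂T₂)/(m₁c₁ + m₂c₂) = 352.53 K.
ΔS₁ = m₁c₁ ln(T_f/T₁) = 75.439 × ln(352.53/509) = -27.71 J/K.
ΔS₂ = m₂c₂ ln(T_f/T₂) = 118.594 × ln(352.53/253) = 39.34 J/K.
ΔS_total = -27.71 + 39.34 = 11.6 J/K.

ΔS_total = 11.6 J/K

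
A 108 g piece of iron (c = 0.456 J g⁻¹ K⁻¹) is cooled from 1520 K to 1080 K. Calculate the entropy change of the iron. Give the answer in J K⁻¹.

ΔS = -16.8 J/K

ΔS = ∫dQ_rev/T = m c ln(T₂/T₁) = 108 × 0.456 × ln(1080/1520) = -16.8 J/K.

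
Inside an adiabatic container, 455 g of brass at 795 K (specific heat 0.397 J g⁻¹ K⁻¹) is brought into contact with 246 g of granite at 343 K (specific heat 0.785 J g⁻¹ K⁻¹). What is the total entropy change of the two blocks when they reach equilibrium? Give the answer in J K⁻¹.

Energy balance: T_f = (m₁c₁T₁ + m₂c₂T₂)/(m₁c₁ + m₂c₂) = 561.46 K.
ΔS₁ = m₁c₁ ln(T_f/T₁) = 180.635 × ln(561.46/795) = -62.83 J/K.
ΔS₂ = m₂c₂ ln(T_f/T₂) = 193.11 × ln(561.46/343) = 95.17 J/K.
ΔS_total = -62.83 + 95.17 = 32.3 J/K.

ΔS_total = 32.3 J/K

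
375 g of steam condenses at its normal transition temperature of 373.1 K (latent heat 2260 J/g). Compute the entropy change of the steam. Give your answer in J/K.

ΔS = -2270 J/K

Heat released by the substance: Q = −mL = −375 × 2260 = −847500 J.
At constant T, ΔS = Q_rev/T = −847500 / 373.1 = -2270 J/K.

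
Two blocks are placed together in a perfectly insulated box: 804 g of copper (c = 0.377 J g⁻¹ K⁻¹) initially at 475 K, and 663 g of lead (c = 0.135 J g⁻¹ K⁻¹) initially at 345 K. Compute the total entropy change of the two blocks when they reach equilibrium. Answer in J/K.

Energy balance: T_f = (m₁c₁T₁ + m₂c₂T₂)/(m₁c₁ + m₂c₂) = 445.36 K.
ΔS₁ = m₁c₁ ln(T_f/T₁) = 303.108 × ln(445.36/475) = -19.527 J/K.
ΔS₂ = m₂c₂ ln(T_f/T₂) = 89.505 × ln(445.36/345) = 22.855 J/K.
ΔS_total = -19.527 + 22.855 = 3.33 J/K.

ΔS_total = 3.33 J/K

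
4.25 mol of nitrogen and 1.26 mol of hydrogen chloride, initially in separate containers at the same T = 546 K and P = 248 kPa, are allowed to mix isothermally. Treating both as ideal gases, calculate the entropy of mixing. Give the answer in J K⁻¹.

ΔS_mix = 24.6 J/K

Mole fractions: x_A = 4.25/5.51 = 0.771, x_B = 0.229.
ΔS_mix = −R(n_A ln x_A + n_B ln x_B) = −8.314 × (4.25 ln 0.771 + 1.26 ln 0.229) = 24.6 J/K.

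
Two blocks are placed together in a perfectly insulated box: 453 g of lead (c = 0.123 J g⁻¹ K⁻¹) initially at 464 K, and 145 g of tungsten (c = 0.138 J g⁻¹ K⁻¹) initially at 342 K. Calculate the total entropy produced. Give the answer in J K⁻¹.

Energy balance: T_f = (m₁c₁T₁ + m₂c₂T₂)/(m₁c₁ + m₂c₂) = 431.76 K.
ΔS₁ = m₁c₁ ln(T_f/T₁) = 55.719 × ln(431.76/464) = -4.012 J/K.
ΔS₂ = m₂c₂ ln(T_f/T₂) = 20.01 × ln(431.76/342) = 4.664 J/K.
ΔS_total = -4.012 + 4.664 = 0.652 J/K.

ΔS_total = 0.652 J/K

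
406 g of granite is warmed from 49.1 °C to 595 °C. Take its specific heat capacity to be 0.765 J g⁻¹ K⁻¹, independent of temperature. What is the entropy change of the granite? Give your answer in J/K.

ΔS = 308 J/K

In kelvin: T₁ = 322.25 K, T₂ = 868.15 K. ΔS = ∫dQ_rev/T = m c ln(T₂/T₁) = 406 × 0.765 × ln(868.15/322.25) = 308 J/K.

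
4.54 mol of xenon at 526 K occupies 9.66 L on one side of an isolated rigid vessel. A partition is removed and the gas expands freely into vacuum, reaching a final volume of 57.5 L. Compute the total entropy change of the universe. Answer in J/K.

ΔS_universe = 67.3 J/K

For an ideal gas in free expansion Q = 0 and W = 0, so T is unchanged.
Entropy is a state function; using a reversible isothermal path, ΔS_gas = nR ln(V₂/V₁) = 4.54 × 8.314 × ln(57.5/9.66) = 67.3 J/K.
The insulated surroundings exchange no heat, so ΔS_surr = 0 and ΔS_universe = ΔS_gas.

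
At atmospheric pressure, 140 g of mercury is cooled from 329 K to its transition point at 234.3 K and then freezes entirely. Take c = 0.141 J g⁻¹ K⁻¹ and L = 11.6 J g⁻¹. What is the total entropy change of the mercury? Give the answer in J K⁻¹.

ΔS = -13.6 J/K

Cooling step: ΔS₁ = m c ln(T_tr/T_i) = 140 × 0.141 × ln(234.3/329) = -6.701 J/K.
Phase change: ΔS₂ = −mL/T_tr = −140 × 11.6 / 234.3 = -6.931 J/K.
ΔS_total = (-6.701) + (-6.931) = -13.6 J/K.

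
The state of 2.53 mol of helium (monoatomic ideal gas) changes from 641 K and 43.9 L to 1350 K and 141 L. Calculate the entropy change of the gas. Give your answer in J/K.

Entropy is a state function: ΔS = nC_V ln(T₂/T₁) + nR ln(V₂/V₁), with C_V = 3R/2 = 12.47 J mol⁻¹ K⁻¹ for a monoatomic ideal gas.
ΔS = 2.53 × [12.47 × ln(1350/641) + 8.314 × ln(141/43.9)] = 48 J/K.

ΔS = 48 J/K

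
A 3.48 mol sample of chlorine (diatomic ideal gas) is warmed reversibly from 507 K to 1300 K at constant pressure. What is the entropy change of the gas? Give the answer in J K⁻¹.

ΔS = 95.4 J/K

At constant pressure, ΔS = nC_p ln(T₂/T₁) with C_p = 7R/2 = 29.1 J mol⁻¹ K⁻¹.
ΔS = 3.48 × 29.1 × ln(1300/507) = 95.4 J/K.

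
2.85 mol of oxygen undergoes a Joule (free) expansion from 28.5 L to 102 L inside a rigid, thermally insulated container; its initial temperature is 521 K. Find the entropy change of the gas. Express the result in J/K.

ΔS_gas = 30.2 J/K

For an ideal gas in free expansion Q = 0 and W = 0, so T is unchanged.
Entropy is a state function; using a reversible isothermal path, ΔS_gas = nR ln(V₂/V₁) = 2.85 × 8.314 × ln(102/28.5) = 30.2 J/K.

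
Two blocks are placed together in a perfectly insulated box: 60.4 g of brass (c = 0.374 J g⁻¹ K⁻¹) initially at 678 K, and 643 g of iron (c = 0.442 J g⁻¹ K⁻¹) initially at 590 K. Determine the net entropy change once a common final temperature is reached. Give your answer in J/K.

ΔS_total = 0.21 J/K

Energy balance: T_f = (m₁c₁T₁ + m₂c₂T₂)/(m₁c₁ + m₂c₂) = 596.48 K.
ΔS₁ = m₁c₁ ln(T_f/T₁) = 22.5896 × ln(596.48/678) = -2.894 J/K.
ΔS₂ = m₂c₂ ln(T_f/T₂) = 284.206 × ln(596.48/590) = 3.104 J/K.
ΔS_total = -2.894 + 3.104 = 0.21 J/K.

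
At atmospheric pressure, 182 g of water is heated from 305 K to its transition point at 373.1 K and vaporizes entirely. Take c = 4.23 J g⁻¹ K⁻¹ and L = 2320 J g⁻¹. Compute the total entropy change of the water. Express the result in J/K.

ΔS = 1290 J/K

Warming step: ΔS₁ = m c ln(T_tr/T_i) = 182 × 4.23 × ln(373.1/305) = 155.2 J/K.
Phase change: ΔS₂ = +mL/T_tr = 182 × 2320 / 373.1 = 1132 J/K.
ΔS_total = (155.2) + (1132) = 1290 J/K.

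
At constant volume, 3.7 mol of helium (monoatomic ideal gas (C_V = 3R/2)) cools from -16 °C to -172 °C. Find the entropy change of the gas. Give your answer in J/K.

In kelvin: T₁ = 257.15 K, T₂ = 101.15 K. At constant volume, ΔS = nC_V ln(T₂/T₁) with C_V = 3R/2 = 12.47 J mol⁻¹ K⁻¹.
ΔS = 3.7 × 12.47 × ln(101.15/257.15) = -43.1 J/K.

ΔS = -43.1 J/K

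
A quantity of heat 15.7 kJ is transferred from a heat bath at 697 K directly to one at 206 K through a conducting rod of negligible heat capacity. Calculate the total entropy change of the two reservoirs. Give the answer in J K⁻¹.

ΔS_total = 53.7 J/K

ΔS_hot = −Q/T_H = −15700/697 = -22.53 J/K and ΔS_cold = +Q/T_C = 15700/206 = 76.21 J/K.
ΔS_total = -22.53 + 76.21 = 53.7 J/K, positive as the second law requires.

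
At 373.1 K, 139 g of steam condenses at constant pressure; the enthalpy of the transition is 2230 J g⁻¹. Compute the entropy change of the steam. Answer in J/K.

Heat released by the substance: Q = −mL = −139 × 2230 = −309970 J.
At constant T, ΔS = Q_rev/T = −309970 / 373.1 = -831 J/K.

ΔS = -831 J/K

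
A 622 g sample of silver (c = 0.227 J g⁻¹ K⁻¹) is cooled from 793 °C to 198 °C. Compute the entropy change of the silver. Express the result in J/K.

In kelvin: T₁ = 1066.15 K, T₂ = 471.15 K. ΔS = ∫dQ_rev/T = m c ln(T₂/T₁) = 622 × 0.227 × ln(471.15/1066.15) = -115 J/K.

ΔS = -115 J/K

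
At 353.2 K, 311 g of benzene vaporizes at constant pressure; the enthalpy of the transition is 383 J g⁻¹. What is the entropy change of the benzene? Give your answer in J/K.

Heat absorbed by the substance: Q = mL = 311 × 383 = 119113 J.
At constant T, ΔS = Q_rev/T = 119113 / 353.2 = 337 J/K.

ΔS = 337 J/K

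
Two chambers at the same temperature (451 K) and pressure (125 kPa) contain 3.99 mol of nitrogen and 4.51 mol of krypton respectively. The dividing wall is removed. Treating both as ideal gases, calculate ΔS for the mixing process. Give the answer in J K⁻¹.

ΔS_mix = 48.9 J/K

Mole fractions: x_A = 3.99/8.5 = 0.469, x_B = 0.531.
ΔS_mix = −R(n_A ln x_A + n_B ln x_B) = −8.314 × (3.99 ln 0.469 + 4.51 ln 0.531) = 48.9 J/K.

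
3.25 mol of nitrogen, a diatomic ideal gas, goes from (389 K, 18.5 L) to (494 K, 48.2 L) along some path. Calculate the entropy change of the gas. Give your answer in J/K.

ΔS = 42 J/K

Entropy is a state function: ΔS = nC_V ln(T₂/T₁) + nR ln(V₂/V₁), with C_V = 5R/2 = 20.79 J mol⁻¹ K⁻¹ for a diatomic ideal gas.
ΔS = 3.25 × [20.79 × ln(494/389) + 8.314 × ln(48.2/18.5)] = 42 J/K.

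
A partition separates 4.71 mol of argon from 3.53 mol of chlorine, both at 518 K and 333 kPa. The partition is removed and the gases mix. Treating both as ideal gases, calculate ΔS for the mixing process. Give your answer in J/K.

ΔS_mix = 46.8 J/K

Mole fractions: x_A = 4.71/8.24 = 0.572, x_B = 0.428.
ΔS_mix = −R(n_A ln x_A + n_B ln x_B) = −8.314 × (4.71 ln 0.572 + 3.53 ln 0.428) = 46.8 J/K.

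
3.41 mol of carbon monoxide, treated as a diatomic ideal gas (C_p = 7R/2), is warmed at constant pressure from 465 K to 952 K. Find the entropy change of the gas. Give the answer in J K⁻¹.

ΔS = 71.1 J/K

At constant pressure, ΔS = nC_p ln(T₂/T₁) with C_p = 7R/2 = 29.1 J mol⁻¹ K⁻¹.
ΔS = 3.41 × 29.1 × ln(952/465) = 71.1 J/K.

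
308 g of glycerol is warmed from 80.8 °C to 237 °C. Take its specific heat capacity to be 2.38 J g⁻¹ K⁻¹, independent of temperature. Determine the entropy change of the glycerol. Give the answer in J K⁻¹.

ΔS = 268 J/K

In kelvin: T₁ = 353.95 K, T₂ = 510.15 K. ΔS = ∫dQ_rev/T = m c ln(T₂/T₁) = 308 × 2.38 × ln(510.15/353.95) = 268 J/K.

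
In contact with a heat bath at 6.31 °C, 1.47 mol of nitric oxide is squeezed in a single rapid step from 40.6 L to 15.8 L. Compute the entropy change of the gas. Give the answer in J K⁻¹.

Entropy is a state function, so ΔS_gas depends only on the end states.
For an isothermal ideal gas ΔS_gas = nR ln(V₂/V₁) = 1.47 × 8.314 × ln(15.8/40.6) = -11.5 J/K.

ΔS_gas = -11.5 J/K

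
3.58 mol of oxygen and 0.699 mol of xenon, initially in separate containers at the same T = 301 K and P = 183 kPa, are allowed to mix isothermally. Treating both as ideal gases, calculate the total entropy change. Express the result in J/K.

Mole fractions: x_A = 3.58/4.28 = 0.837, x_B = 0.163.
ΔS_mix = −R(n_A ln x_A + n_B ln x_B) = −8.314 × (3.58 ln 0.837 + 0.699 ln 0.163) = 15.8 J/K.

ΔS_mix = 15.8 J/K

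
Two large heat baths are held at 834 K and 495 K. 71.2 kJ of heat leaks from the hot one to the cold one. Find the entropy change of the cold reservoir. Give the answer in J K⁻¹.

The cold reservoir gains heat Q, so ΔS_cold = +Q/T_C = 71200/495 = 144 J/K.

ΔS_cold = 144 J/K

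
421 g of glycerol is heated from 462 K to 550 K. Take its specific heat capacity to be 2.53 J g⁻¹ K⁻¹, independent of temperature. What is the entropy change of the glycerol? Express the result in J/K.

ΔS = ∫dQ_rev/T = m c ln(T₂/T₁) = 421 × 2.53 × ln(550/462) = 186 J/K.

ΔS = 186 J/K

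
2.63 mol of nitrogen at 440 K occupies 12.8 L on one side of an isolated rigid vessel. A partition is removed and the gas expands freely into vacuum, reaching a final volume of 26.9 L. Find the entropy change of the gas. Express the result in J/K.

No heat is exchanged and no work is done, so the ideal-gas temperature stays constant.
Entropy is a state function; using a reversible isothermal path, ΔS_gas = nR ln(V₂/V₁) = 2.63 × 8.314 × ln(26.9/12.8) = 16.2 J/K.

ΔS_gas = 16.2 J/K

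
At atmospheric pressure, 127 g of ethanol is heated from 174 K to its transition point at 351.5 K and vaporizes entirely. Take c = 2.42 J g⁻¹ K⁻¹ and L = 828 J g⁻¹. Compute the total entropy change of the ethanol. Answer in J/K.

ΔS = 515 J/K

Warming step: ΔS₁ = m c ln(T_tr/T_i) = 127 × 2.42 × ln(351.5/174) = 216.1 J/K.
Phase change: ΔS₂ = +mL/T_tr = 127 × 828 / 351.5 = 299.2 J/K.
ΔS_total = (216.1) + (299.2) = 515 J/K.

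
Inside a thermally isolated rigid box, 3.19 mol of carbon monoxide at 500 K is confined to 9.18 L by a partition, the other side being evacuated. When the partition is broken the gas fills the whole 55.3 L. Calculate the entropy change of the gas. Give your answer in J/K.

For an ideal gas in free expansion Q = 0 and W = 0, so T is unchanged.
Entropy is a state function; using a reversible isothermal path, ΔS_gas = nR ln(V₂/V₁) = 3.19 × 8.314 × ln(55.3/9.18) = 47.6 J/K.

ΔS_gas = 47.6 J/K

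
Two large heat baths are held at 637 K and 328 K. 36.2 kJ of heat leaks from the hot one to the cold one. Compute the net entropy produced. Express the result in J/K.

ΔS_hot = −Q/T_H = −36200/637 = -56.829 J/K and ΔS_cold = +Q/T_C = 36200/328 = 110.37 J/K.
ΔS_total = -56.829 + 110.37 = 53.5 J/K, positive as the second law requires.

ΔS_total = 53.5 J/K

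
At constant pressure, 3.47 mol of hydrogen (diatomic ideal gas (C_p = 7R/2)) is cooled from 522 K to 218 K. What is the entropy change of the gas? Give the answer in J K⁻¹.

ΔS = -88.2 J/K

At constant pressure, ΔS = nC_p ln(T₂/T₁) with C_p = 7R/2 = 29.1 J mol⁻¹ K⁻¹.
ΔS = 3.47 × 29.1 × ln(218/522) = -88.2 J/K.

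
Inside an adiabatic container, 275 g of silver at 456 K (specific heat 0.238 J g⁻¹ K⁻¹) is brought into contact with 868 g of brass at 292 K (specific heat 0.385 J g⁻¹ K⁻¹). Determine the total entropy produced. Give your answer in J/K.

Energy balance: T_f = (m₁c₁T₁ + m₂c₂T₂)/(m₁c₁ + m₂c₂) = 318.86 K.
ΔS₁ = m₁c₁ ln(T_f/T₁) = 65.45 × ln(318.86/456) = -23.414 J/K.
ΔS₂ = m₂c₂ ln(T_f/T₂) = 334.18 × ln(318.86/292) = 29.407 J/K.
ΔS_total = -23.414 + 29.407 = 5.99 J/K.

ΔS_total = 5.99 J/K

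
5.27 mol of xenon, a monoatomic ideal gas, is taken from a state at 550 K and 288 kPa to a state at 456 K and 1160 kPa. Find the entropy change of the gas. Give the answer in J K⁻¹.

ΔS = nC_p ln(T₂/T₁) − nR ln(P₂/P₁), with C_p = 5R/2 = 20.79 J mol⁻¹ K⁻¹ for a monoatomic ideal gas.
ΔS = 5.27 × [20.79 × ln(456/550) − 8.314 × ln(1160/288)] = -81.6 J/K.

ΔS = -81.6 J/K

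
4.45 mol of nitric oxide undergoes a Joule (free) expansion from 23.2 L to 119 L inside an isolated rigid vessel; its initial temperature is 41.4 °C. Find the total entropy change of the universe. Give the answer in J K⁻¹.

No heat is exchanged and no work is done, so the ideal-gas temperature stays constant.
Entropy is a state function; using a reversible isothermal path, ΔS_gas = nR ln(V₂/V₁) = 4.45 × 8.314 × ln(119/23.2) = 60.5 J/K.
The insulated surroundings exchange no heat, so ΔS_surr = 0 and ΔS_universe = ΔS_gas.

ΔS_universe = 60.5 J/K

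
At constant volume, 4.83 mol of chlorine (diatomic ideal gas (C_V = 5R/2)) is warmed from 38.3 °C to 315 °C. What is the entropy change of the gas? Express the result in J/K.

ΔS = 63.8 J/K

In kelvin: T₁ = 311.45 K, T₂ = 588.15 K. At constant volume, ΔS = nC_V ln(T₂/T₁) with C_V = 5R/2 = 20.79 J mol⁻¹ K⁻¹.
ΔS = 4.83 × 20.79 × ln(588.15/311.45) = 63.8 J/K.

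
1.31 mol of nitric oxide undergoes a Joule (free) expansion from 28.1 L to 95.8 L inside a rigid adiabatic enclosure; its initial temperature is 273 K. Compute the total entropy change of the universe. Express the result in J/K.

ΔS_universe = 13.4 J/K

For an ideal gas in free expansion Q = 0 and W = 0, so T is unchanged.
Entropy is a state function; using a reversible isothermal path, ΔS_gas = nR ln(V₂/V₁) = 1.31 × 8.314 × ln(95.8/28.1) = 13.4 J/K.
The insulated surroundings exchange no heat, so ΔS_surr = 0 and ΔS_universe = ΔS_gas.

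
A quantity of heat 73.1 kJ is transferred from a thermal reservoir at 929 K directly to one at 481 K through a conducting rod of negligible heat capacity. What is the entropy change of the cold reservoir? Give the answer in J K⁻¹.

The cold reservoir gains heat Q, so ΔS_cold = +Q/T_C = 73100/481 = 152 J/K.

ΔS_cold = 152 J/K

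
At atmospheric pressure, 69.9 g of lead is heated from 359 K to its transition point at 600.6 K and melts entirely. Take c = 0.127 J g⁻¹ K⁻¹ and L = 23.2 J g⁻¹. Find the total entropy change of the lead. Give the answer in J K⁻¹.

Warming step: ΔS₁ = m c ln(T_tr/T_i) = 69.9 × 0.127 × ln(600.6/359) = 4.568 J/K.
Phase change: ΔS₂ = +mL/T_tr = 69.9 × 23.2 / 600.6 = 2.7 J/K.
ΔS_total = (4.568) + (2.7) = 7.27 J/K.

ΔS = 7.27 J/K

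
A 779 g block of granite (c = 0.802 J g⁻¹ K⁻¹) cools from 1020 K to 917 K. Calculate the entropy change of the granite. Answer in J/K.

ΔS = -66.5 J/K

ΔS = ∫dQ_rev/T = m c ln(T₂/T₁) = 779 × 0.802 × ln(917/1020) = -66.5 J/K.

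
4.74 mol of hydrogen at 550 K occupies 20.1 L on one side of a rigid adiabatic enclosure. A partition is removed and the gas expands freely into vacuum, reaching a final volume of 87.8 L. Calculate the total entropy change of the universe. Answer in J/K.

ΔS_universe = 58.1 J/K

For an ideal gas in free expansion Q = 0 and W = 0, so T is unchanged.
Entropy is a state function; using a reversible isothermal path, ΔS_gas = nR ln(V₂/V₁) = 4.74 × 8.314 × ln(87.8/20.1) = 58.1 J/K.
The insulated surroundings exchange no heat, so ΔS_surr = 0 and ΔS_universe = ΔS_gas.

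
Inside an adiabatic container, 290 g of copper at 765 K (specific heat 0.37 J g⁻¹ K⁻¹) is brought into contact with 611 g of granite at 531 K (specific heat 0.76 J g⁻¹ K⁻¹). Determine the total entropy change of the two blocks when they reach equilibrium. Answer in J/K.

Energy balance: T_f = (m₁c₁T₁ + m₂c₂T₂)/(m₁c₁ + m₂c₂) = 574.92 K.
ΔS₁ = m₁c₁ ln(T_f/T₁) = 107.3 × ln(574.92/765) = -30.65 J/K.
ΔS₂ = m₂c₂ ln(T_f/T₂) = 464.36 × ln(574.92/531) = 36.9 J/K.
ΔS_total = -30.65 + 36.9 = 6.25 J/K.

ΔS_total = 6.25 J/K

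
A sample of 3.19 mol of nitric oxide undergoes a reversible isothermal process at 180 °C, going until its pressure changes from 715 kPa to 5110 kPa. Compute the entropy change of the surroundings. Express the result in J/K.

ΔS_surr = 52.2 J/K

For an isothermal ideal gas ΔS_gas = nR ln(P₁/P₂) = 3.19 × 8.314 × ln(715/5110) = -52.2 J/K.
The process is reversible, so ΔS_surr = −ΔS_gas = 52.2 J/K and ΔS_universe = 0.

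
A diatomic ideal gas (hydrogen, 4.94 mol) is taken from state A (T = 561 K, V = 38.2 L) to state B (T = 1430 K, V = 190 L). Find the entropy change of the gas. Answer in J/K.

Entropy is a state function: ΔS = nC_V ln(T₂/T₁) + nR ln(V₂/V₁), with C_V = 5R/2 = 20.79 J mol⁻¹ K⁻¹ for a diatomic ideal gas.
ΔS = 4.94 × [20.79 × ln(1430/561) + 8.314 × ln(190/38.2)] = 162 J/K.

ΔS = 162 J/K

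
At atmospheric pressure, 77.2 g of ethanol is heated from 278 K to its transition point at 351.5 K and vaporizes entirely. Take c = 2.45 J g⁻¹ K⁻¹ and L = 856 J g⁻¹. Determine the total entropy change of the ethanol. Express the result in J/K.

ΔS = 232 J/K

Warming step: ΔS₁ = m c ln(T_tr/T_i) = 77.2 × 2.45 × ln(351.5/278) = 44.37 J/K.
Phase change: ΔS₂ = +mL/T_tr = 77.2 × 856 / 351.5 = 188 J/K.
ΔS_total = (44.37) + (188) = 232 J/K.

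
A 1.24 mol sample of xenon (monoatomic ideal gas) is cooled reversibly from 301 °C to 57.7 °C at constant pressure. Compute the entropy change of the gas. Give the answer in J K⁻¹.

In kelvin: T₁ = 574.15 K, T₂ = 330.85 K. At constant pressure, ΔS = nC_p ln(T₂/T₁) with C_p = 5R/2 = 20.79 J mol⁻¹ K⁻¹.
ΔS = 1.24 × 20.79 × ln(330.85/574.15) = -14.2 J/K.

ΔS = -14.2 J/K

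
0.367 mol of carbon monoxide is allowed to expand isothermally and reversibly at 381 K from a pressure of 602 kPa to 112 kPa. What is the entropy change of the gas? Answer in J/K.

For an isothermal ideal gas ΔS_gas = nR ln(P₁/P₂) = 0.367 × 8.314 × ln(602/112) = 5.13 J/K.

ΔS_gas = 5.13 J/K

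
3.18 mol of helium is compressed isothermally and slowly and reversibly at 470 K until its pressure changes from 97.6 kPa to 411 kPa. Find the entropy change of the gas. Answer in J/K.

ΔS_gas = -38 J/K

For an isothermal ideal gas ΔS_gas = nR ln(P₁/P₂) = 3.18 × 8.314 × ln(97.6/411) = -38 J/K.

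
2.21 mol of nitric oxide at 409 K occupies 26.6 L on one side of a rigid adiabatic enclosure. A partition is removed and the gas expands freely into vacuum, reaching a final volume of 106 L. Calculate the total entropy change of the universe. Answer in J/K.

ΔS_universe = 25.4 J/K

For an ideal gas in free expansion Q = 0 and W = 0, so T is unchanged.
Entropy is a state function; using a reversible isothermal path, ΔS_gas = nR ln(V₂/V₁) = 2.21 × 8.314 × ln(106/26.6) = 25.4 J/K.
The insulated surroundings exchange no heat, so ΔS_surr = 0 and ΔS_universe = ΔS_gas.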